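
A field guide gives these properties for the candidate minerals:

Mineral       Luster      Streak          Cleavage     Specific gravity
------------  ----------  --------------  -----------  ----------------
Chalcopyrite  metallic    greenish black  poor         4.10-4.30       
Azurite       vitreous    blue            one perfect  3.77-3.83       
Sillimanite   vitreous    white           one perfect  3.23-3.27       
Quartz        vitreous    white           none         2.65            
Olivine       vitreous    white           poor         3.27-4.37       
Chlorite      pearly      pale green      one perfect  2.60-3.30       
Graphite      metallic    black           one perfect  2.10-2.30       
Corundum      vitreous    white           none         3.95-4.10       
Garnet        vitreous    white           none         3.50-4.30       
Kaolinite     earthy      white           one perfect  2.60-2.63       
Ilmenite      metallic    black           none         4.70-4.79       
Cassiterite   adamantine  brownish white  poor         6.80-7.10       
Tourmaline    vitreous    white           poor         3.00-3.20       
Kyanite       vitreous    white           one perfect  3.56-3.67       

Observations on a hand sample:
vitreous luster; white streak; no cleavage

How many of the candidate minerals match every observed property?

3

Vitreous luster excludes Chalcopyrite, Chlorite, Graphite, Kaolinite, Ilmenite, Cassiterite.
White streak eliminates Azurite.
No cleavage: Quartz, Corundum, Garnet remain.
Consistent with every observation: Corundum, Garnet, Quartz.
That is 3 minerals.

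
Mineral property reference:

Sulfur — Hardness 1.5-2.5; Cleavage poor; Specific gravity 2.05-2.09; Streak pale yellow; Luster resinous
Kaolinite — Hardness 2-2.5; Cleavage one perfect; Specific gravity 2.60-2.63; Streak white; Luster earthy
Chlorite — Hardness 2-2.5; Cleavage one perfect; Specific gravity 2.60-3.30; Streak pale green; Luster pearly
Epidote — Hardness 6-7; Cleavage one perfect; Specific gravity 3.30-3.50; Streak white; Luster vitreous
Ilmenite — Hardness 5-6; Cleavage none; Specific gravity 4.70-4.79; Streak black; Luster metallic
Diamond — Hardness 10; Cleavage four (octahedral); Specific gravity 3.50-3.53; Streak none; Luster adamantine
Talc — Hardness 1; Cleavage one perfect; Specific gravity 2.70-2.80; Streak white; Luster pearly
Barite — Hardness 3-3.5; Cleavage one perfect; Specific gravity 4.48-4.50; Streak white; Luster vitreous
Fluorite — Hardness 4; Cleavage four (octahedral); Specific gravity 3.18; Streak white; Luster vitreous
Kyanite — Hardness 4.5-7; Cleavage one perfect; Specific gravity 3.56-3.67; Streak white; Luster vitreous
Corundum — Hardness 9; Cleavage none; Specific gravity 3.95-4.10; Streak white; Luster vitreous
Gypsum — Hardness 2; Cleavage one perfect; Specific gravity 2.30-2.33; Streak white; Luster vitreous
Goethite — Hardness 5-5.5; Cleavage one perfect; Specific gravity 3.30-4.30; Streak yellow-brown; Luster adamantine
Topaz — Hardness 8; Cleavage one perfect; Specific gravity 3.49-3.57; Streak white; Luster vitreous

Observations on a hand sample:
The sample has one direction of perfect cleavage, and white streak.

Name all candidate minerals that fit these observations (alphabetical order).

One direction of perfect cleavage excludes Sulfur, Ilmenite, Diamond, Fluorite, Corundum.
White streak rules out Chlorite, Goethite.
Remaining candidates: Barite, Epidote, Gypsum, Kaolinite, Kyanite, Talc, Topaz.

Barite, Epidote, Gypsum, Kaolinite, Kyanite, Talc, Topaz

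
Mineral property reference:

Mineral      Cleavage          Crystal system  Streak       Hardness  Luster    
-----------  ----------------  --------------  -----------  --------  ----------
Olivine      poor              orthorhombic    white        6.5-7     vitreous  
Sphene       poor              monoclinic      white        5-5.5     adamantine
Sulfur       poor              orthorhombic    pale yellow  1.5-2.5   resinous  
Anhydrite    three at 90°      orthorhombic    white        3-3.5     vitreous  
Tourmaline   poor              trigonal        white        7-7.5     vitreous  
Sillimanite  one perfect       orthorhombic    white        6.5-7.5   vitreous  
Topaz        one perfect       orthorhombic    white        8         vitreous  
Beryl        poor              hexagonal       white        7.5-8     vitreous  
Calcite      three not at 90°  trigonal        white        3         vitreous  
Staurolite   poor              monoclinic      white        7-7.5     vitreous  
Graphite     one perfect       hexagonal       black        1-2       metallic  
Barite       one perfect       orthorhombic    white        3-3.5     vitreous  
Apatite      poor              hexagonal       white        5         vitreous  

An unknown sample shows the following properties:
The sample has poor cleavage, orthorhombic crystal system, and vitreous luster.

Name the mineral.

Olivine

Poor cleavage excludes Anhydrite, Sillimanite, Topaz, Calcite, Graphite, Barite.
Orthorhombic crystal system — Olivine, Sulfur remain.
Vitreous luster is inconsistent with Sulfur.
Olivine is the sole remaining match.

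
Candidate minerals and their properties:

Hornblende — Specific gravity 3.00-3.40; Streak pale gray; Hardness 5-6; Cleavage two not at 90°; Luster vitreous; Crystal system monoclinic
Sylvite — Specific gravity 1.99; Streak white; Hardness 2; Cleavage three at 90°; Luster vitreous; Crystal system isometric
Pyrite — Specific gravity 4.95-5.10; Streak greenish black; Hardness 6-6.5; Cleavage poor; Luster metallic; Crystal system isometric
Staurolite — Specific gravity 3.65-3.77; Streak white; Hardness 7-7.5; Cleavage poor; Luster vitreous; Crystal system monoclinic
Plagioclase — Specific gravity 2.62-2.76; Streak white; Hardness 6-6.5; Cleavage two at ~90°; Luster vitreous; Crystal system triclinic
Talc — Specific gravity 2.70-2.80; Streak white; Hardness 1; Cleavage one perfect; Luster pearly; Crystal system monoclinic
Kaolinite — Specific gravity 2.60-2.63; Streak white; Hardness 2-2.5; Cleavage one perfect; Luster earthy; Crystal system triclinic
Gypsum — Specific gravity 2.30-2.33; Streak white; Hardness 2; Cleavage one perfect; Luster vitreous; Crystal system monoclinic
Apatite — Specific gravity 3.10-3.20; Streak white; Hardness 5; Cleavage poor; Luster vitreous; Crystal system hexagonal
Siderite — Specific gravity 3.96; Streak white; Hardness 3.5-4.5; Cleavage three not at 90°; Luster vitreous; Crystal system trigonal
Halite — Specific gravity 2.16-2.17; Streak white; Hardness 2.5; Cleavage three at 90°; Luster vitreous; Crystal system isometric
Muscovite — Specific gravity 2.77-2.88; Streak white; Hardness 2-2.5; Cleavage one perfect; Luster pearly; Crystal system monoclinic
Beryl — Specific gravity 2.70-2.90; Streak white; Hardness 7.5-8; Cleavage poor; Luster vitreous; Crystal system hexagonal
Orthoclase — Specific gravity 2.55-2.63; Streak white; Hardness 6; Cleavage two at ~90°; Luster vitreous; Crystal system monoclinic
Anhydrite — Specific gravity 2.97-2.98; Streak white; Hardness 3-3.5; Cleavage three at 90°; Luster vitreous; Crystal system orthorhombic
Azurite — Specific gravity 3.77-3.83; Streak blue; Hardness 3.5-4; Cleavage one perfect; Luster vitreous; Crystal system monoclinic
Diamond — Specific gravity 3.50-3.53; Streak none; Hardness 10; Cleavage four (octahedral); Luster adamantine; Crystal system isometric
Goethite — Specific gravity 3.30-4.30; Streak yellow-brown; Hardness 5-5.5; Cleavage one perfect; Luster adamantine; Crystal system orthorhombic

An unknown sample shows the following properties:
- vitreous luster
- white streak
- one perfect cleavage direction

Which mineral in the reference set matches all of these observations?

Vitreous luster excludes Pyrite, Talc, Kaolinite, Muscovite, Diamond, Goethite.
White streak excludes Hornblende, Azurite.
One perfect cleavage direction — only Gypsum remains.
Only Gypsum satisfies all observations.

Gypsum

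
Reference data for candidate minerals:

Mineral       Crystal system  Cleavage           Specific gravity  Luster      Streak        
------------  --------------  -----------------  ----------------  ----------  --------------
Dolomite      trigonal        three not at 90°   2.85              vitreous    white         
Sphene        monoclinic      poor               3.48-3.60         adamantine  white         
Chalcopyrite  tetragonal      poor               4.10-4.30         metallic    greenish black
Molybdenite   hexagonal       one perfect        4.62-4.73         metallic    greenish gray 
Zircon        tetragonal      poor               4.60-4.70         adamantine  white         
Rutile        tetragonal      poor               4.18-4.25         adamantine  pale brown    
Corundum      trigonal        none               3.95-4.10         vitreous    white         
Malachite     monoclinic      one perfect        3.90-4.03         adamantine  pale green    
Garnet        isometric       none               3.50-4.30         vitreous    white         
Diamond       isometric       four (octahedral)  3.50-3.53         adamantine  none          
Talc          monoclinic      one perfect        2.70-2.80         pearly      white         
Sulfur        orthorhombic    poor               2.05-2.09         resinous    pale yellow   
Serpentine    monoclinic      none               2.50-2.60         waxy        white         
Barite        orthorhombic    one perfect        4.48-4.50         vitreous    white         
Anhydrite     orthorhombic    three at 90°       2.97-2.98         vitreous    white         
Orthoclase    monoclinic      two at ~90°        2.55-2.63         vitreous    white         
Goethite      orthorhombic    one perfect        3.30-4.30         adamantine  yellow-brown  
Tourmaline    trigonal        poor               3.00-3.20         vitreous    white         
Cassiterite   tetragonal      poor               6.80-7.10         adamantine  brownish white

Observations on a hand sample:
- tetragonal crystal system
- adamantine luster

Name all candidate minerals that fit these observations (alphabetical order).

Tetragonal crystal system — Chalcopyrite, Zircon, Rutile, Cassiterite remain.
Adamantine luster eliminates Chalcopyrite.
Consistent with every observation: Cassiterite, Rutile, Zircon.

Cassiterite, Rutile, Zircon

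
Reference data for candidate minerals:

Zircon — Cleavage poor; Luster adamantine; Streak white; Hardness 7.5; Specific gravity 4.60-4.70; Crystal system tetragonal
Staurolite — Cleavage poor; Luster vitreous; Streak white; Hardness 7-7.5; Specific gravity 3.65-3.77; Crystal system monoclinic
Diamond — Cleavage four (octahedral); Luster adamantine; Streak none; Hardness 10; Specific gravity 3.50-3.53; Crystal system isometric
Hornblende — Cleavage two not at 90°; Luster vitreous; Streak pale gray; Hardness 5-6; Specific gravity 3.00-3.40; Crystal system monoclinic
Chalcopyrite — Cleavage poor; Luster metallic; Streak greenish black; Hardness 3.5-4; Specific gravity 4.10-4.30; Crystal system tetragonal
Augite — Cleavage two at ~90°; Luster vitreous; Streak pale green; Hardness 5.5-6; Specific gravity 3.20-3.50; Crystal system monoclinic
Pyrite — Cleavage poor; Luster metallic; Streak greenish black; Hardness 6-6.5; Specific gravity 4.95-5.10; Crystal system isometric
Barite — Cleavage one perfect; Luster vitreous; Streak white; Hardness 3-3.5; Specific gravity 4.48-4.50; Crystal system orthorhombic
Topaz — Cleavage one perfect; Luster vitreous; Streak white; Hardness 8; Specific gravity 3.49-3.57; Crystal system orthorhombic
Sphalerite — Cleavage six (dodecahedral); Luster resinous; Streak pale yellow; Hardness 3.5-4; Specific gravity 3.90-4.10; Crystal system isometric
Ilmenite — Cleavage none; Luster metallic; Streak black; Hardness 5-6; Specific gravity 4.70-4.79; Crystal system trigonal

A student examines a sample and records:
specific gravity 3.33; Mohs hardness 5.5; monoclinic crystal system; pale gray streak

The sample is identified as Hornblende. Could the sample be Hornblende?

Consistent

Specific gravity 3.33 — matches Hornblende (SG 3.00-3.40).
Mohs hardness 5.5 — matches Hornblende (hardness 5-6).
Monoclinic crystal system — matches Hornblende (monoclinic system).
Pale gray streak — matches Hornblende (pale gray streak).
Nothing contradicts Hornblende.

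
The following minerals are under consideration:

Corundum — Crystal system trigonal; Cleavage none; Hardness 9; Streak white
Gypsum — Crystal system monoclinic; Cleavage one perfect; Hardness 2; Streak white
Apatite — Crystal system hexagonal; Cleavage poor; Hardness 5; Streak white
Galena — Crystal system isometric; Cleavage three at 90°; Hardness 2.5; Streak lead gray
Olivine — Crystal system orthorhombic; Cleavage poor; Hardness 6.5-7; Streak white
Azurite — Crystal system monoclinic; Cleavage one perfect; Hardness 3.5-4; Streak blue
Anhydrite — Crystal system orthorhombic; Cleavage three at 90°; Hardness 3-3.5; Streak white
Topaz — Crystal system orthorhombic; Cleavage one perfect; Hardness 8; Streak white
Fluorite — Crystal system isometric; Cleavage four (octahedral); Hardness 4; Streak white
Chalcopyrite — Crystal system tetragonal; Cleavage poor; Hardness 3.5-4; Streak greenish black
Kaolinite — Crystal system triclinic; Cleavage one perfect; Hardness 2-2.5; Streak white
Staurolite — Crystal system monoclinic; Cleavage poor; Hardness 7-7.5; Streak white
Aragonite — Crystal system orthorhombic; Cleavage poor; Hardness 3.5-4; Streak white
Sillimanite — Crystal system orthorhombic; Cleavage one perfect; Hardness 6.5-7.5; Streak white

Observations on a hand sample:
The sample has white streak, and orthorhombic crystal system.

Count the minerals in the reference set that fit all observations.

5

White streak rules out Galena, Azurite, Chalcopyrite.
Orthorhombic crystal system — narrows the field to Olivine, Anhydrite, Topaz, Aragonite, Sillimanite.
The minerals that satisfy all observations are Anhydrite, Aragonite, Olivine, Sillimanite, Topaz.
That is 5 minerals.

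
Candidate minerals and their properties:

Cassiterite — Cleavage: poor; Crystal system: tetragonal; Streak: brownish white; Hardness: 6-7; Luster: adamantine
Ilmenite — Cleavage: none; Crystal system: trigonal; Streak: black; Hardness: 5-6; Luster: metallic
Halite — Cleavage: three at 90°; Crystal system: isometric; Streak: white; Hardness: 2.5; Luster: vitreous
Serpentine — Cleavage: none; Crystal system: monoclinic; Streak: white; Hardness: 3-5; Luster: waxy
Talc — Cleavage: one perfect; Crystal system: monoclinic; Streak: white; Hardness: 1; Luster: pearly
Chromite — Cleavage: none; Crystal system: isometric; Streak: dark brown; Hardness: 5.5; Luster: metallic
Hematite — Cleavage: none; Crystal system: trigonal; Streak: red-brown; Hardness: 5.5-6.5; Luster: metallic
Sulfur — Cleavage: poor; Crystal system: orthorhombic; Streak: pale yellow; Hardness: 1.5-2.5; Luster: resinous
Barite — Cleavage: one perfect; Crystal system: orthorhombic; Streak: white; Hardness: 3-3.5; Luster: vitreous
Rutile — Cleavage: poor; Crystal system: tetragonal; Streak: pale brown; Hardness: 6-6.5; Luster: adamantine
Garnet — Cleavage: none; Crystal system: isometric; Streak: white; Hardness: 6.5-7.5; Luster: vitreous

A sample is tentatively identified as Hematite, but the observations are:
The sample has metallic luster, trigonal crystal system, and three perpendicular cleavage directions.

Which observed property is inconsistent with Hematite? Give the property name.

cleavage

Metallic luster: Hematite has metallic luster — agrees.
Trigonal crystal system: Hematite has trigonal system — agrees.
Three perpendicular cleavage directions: Hematite has cleavage none — does not match.
The cleavage is the one property that does not fit.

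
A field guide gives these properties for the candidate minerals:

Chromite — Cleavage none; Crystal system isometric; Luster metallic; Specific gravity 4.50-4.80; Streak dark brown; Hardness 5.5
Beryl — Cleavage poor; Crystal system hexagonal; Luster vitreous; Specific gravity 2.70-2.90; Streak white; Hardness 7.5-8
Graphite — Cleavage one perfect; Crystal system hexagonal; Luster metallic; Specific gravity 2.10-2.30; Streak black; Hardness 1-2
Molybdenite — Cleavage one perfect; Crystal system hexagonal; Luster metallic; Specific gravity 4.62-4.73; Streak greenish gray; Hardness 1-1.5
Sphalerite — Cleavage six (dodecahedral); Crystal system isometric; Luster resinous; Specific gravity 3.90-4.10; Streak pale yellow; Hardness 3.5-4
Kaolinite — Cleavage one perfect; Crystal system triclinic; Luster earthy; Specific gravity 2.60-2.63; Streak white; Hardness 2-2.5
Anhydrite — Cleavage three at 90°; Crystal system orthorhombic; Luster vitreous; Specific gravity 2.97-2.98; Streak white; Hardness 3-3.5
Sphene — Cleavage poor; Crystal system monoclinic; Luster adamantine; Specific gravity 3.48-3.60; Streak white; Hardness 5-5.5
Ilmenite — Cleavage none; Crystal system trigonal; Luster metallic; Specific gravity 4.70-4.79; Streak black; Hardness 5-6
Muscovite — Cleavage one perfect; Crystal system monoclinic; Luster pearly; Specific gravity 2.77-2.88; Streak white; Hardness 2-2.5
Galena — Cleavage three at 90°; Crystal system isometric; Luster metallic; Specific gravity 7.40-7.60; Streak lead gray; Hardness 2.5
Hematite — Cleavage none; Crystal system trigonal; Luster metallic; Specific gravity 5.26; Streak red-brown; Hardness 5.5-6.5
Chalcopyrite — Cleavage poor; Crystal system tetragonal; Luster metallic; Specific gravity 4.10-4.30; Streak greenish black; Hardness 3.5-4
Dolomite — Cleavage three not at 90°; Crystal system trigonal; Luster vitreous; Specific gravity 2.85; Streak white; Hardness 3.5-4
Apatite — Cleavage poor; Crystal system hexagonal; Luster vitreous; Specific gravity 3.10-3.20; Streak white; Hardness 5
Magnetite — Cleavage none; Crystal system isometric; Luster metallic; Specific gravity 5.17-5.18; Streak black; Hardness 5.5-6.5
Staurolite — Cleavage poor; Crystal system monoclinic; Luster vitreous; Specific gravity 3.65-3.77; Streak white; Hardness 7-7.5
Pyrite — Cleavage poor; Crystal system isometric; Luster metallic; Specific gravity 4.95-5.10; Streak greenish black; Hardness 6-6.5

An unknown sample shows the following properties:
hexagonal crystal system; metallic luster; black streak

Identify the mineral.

Graphite

Hexagonal crystal system — leaves Beryl, Graphite, Molybdenite, Apatite.
Metallic luster excludes Beryl, Apatite.
Black streak rules out Molybdenite.
The only mineral consistent with every observation is Graphite.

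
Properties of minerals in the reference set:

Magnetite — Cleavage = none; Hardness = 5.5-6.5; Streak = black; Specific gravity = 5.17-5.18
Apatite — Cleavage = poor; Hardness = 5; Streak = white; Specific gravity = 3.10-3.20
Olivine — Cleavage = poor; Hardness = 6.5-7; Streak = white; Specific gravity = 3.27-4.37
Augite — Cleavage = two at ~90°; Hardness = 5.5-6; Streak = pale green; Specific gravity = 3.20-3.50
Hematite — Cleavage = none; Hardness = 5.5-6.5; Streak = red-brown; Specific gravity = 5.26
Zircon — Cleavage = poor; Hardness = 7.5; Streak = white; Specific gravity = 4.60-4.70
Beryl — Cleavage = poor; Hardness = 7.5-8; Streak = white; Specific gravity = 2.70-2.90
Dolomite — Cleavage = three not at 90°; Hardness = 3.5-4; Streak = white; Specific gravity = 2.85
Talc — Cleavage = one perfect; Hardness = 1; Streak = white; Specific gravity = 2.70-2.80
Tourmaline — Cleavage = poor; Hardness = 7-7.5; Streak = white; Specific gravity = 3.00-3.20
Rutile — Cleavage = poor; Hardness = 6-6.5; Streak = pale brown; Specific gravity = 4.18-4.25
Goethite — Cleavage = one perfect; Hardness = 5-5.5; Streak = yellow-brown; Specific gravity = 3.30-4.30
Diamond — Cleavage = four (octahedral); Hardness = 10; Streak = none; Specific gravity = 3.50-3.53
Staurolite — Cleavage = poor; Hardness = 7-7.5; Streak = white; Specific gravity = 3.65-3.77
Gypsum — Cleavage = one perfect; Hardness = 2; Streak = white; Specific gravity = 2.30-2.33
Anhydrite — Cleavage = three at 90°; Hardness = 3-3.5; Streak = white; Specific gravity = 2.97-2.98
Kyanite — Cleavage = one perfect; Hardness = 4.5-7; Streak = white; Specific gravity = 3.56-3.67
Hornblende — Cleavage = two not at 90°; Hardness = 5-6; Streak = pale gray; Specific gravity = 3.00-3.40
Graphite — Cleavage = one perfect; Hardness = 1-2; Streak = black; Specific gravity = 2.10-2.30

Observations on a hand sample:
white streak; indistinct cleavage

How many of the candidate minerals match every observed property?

White streak: leaves Apatite, Olivine, Zircon, Beryl, Dolomite, Talc, Tourmaline, Staurolite, Gypsum, Anhydrite, Kyanite.
Indistinct cleavage is inconsistent with Dolomite, Talc, Gypsum, Anhydrite, Kyanite.
The minerals that satisfy all observations are Apatite, Beryl, Olivine, Staurolite, Tourmaline, Zircon.
That is 6 minerals.

6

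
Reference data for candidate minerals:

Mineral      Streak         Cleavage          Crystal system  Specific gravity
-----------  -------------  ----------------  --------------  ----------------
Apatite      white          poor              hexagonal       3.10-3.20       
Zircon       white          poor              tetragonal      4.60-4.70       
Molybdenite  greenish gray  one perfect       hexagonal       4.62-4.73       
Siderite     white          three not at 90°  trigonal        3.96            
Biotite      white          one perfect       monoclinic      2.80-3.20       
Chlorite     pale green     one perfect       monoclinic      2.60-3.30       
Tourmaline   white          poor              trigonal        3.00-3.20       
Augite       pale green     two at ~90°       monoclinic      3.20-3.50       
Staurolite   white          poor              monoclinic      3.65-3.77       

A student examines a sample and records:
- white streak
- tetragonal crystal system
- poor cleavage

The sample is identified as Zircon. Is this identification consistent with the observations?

Consistent

White streak — fits Zircon (white streak).
Tetragonal crystal system — fits Zircon (tetragonal system).
Poor cleavage — fits Zircon (cleavage poor).
All observations are consistent with the tabulated values for Zircon.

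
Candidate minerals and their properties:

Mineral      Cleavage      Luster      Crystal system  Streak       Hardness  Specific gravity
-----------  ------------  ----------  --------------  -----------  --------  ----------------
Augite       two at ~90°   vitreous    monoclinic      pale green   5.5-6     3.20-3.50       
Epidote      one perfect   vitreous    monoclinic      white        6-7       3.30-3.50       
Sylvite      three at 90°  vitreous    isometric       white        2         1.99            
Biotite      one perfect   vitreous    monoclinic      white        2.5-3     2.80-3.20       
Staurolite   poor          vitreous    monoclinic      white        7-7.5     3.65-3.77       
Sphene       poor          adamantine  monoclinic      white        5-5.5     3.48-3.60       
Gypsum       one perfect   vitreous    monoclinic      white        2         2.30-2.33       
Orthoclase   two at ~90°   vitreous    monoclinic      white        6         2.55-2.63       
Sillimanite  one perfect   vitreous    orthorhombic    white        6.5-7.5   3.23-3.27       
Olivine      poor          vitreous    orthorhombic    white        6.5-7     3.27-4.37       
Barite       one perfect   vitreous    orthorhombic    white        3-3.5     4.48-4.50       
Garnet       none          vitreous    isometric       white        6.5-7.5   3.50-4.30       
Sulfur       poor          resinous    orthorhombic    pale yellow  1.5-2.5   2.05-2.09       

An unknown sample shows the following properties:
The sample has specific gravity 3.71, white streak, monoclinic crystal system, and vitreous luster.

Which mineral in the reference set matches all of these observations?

Staurolite

Specific gravity 3.71 — only Staurolite, Olivine, Garnet remain.
White streak — all remaining candidates fit.
Monoclinic crystal system — Staurolite remains.
Vitreous luster — every remaining candidate is consistent.
Staurolite is the sole remaining match.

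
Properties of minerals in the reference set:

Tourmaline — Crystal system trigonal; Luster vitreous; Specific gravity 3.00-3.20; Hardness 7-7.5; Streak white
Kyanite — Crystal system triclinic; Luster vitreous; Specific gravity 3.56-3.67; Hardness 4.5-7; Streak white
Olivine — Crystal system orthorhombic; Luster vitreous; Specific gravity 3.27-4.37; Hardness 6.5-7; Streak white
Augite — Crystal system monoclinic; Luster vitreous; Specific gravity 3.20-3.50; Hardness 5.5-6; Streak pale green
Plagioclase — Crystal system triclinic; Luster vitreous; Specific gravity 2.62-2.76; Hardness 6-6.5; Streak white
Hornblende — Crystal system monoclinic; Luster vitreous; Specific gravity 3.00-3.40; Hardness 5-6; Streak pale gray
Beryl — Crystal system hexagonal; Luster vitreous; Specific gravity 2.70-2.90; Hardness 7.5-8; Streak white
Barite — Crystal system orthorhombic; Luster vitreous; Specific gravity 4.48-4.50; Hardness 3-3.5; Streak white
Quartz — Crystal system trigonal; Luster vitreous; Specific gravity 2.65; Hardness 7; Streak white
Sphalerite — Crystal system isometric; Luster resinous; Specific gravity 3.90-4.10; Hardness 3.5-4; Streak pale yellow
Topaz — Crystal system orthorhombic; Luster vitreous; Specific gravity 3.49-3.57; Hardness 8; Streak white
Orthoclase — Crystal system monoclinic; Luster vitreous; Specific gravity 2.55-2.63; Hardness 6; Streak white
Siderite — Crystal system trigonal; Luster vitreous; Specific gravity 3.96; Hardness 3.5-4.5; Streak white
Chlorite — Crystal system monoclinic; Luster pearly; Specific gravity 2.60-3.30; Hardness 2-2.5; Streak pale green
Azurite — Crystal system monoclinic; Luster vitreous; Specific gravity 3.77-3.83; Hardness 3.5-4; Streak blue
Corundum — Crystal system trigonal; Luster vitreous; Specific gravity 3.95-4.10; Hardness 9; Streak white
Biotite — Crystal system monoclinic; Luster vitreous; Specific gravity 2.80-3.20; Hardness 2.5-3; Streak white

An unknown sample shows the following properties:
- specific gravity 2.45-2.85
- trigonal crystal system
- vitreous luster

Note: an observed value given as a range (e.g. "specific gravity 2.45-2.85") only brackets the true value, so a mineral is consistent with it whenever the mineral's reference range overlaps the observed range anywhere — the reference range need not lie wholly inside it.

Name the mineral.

Quartz

Specific gravity 2.45-2.85 — only Plagioclase, Beryl, Quartz, Orthoclase, Chlorite, Biotite remain.
Trigonal crystal system — Quartz remains.
Vitreous luster — no further eliminations.
Only Quartz satisfies all observations.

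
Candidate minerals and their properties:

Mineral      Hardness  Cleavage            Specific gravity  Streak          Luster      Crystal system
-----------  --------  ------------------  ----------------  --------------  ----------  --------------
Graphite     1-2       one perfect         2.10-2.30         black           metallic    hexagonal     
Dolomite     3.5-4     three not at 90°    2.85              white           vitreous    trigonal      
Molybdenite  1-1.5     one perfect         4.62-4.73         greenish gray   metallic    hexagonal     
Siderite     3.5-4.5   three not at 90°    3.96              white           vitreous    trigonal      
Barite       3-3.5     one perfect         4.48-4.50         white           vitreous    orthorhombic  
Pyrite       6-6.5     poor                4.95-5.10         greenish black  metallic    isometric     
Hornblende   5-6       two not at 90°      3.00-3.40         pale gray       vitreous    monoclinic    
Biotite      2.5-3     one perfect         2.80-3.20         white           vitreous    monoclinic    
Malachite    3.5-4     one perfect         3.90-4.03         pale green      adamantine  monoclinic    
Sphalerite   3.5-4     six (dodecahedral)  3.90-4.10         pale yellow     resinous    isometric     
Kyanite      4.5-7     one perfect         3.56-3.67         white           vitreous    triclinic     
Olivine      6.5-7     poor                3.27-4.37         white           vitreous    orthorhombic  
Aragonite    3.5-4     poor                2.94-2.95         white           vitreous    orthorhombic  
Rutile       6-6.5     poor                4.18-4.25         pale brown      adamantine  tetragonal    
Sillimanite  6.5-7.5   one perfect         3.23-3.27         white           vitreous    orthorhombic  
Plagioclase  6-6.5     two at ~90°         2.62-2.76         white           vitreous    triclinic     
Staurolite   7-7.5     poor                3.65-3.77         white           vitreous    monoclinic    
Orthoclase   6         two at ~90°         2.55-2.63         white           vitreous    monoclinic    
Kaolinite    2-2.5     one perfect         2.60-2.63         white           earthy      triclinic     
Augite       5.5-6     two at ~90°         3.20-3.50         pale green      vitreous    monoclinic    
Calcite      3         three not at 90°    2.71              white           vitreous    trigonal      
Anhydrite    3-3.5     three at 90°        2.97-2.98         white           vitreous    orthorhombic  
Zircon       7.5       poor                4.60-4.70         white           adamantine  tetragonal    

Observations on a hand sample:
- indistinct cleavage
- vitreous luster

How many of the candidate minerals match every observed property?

Indistinct cleavage: leaves Pyrite, Olivine, Aragonite, Rutile, Staurolite, Zircon.
Vitreous luster eliminates Pyrite, Rutile, Zircon.
Remaining candidates: Aragonite, Olivine, Staurolite.
That is 3 minerals.

3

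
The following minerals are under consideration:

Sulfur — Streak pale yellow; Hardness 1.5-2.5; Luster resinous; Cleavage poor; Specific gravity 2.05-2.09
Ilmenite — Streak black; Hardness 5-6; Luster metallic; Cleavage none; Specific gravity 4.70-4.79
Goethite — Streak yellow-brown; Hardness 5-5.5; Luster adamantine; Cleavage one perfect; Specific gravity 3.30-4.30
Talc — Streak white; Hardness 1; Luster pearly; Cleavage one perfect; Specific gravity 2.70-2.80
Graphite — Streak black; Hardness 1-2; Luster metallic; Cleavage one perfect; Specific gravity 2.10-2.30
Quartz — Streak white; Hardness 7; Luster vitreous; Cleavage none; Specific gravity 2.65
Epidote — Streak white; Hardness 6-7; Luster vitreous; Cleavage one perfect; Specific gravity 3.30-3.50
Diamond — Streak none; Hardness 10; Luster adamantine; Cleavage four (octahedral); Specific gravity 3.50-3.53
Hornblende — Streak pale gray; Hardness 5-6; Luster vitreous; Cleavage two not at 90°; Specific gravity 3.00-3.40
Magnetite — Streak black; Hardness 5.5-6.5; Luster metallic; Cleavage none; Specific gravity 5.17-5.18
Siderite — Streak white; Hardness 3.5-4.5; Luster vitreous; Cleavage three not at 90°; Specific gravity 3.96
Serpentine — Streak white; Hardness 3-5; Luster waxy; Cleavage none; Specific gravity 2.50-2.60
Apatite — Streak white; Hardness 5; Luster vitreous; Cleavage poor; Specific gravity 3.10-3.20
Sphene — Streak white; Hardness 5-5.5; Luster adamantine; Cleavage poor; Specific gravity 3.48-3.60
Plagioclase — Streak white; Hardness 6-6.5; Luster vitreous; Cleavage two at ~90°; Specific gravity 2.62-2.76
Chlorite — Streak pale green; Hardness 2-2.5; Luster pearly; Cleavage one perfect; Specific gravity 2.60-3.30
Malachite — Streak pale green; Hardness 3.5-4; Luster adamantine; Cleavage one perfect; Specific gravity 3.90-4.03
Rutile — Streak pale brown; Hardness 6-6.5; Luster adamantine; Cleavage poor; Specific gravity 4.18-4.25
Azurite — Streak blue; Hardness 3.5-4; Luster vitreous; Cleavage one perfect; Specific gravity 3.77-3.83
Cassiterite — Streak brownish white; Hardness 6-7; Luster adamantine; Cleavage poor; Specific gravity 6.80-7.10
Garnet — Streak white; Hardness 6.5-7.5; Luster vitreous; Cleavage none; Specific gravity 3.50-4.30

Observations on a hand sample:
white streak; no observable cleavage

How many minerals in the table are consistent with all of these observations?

White streak — leaves Talc, Quartz, Epidote, Siderite, Serpentine, Apatite, Sphene, Plagioclase, Garnet.
No observable cleavage — narrows the field to Quartz, Serpentine, Garnet.
Consistent with every observation: Garnet, Quartz, Serpentine.
That is 3 minerals.

3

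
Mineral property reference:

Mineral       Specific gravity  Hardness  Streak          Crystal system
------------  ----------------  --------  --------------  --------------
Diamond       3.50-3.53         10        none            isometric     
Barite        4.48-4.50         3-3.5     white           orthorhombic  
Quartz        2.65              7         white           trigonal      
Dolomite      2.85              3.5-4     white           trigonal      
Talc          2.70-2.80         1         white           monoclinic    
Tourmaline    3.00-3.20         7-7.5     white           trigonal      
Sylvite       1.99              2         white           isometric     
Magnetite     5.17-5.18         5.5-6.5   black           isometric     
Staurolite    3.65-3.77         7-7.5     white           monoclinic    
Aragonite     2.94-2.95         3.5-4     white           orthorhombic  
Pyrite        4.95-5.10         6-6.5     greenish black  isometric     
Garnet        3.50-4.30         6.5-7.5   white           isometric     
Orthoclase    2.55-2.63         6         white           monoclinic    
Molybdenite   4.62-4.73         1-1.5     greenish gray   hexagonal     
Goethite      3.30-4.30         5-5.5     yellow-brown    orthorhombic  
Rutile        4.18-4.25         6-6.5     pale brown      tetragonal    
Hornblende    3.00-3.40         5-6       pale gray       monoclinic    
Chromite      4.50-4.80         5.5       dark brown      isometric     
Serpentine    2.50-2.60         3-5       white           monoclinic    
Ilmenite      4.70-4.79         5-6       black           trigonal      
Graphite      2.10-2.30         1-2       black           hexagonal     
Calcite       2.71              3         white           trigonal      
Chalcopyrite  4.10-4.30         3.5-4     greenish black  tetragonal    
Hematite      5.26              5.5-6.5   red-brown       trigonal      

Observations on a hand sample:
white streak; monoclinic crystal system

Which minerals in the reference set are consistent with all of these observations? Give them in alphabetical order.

White streak — leaves Barite, Quartz, Dolomite, Talc, Tourmaline, Sylvite, Staurolite, Aragonite, Garnet, Orthoclase, Serpentine, Calcite.
Monoclinic crystal system — leaves Talc, Staurolite, Orthoclase, Serpentine.
Consistent with every observation: Orthoclase, Serpentine, Staurolite, Talc.

Orthoclase, Serpentine, Staurolite, Talc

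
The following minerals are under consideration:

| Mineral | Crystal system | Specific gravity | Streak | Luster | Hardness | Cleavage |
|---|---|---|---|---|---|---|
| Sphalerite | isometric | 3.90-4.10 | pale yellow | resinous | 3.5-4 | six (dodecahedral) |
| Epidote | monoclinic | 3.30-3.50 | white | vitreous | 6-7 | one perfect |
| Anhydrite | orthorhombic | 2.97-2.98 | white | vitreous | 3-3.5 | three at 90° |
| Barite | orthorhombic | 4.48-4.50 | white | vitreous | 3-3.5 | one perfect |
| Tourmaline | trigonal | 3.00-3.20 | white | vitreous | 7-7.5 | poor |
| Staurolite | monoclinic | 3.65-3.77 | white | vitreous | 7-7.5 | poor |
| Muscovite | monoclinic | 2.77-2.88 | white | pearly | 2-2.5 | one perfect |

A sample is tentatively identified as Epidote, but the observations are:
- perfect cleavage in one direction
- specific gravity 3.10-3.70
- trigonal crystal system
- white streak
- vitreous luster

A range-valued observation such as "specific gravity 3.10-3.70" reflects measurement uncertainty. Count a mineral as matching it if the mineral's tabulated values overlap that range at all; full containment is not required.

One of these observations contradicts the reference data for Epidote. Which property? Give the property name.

Perfect cleavage in one direction: Epidote has cleavage one perfect — consistent.
Specific gravity 3.10-3.70: Epidote has SG 3.30-3.50 — consistent.
Trigonal crystal system: Epidote has monoclinic system — outside the reference range.
White streak: Epidote has white streak — consistent.
Vitreous luster: Epidote has vitreous luster — consistent.
Everything matches except the crystal system.

crystal system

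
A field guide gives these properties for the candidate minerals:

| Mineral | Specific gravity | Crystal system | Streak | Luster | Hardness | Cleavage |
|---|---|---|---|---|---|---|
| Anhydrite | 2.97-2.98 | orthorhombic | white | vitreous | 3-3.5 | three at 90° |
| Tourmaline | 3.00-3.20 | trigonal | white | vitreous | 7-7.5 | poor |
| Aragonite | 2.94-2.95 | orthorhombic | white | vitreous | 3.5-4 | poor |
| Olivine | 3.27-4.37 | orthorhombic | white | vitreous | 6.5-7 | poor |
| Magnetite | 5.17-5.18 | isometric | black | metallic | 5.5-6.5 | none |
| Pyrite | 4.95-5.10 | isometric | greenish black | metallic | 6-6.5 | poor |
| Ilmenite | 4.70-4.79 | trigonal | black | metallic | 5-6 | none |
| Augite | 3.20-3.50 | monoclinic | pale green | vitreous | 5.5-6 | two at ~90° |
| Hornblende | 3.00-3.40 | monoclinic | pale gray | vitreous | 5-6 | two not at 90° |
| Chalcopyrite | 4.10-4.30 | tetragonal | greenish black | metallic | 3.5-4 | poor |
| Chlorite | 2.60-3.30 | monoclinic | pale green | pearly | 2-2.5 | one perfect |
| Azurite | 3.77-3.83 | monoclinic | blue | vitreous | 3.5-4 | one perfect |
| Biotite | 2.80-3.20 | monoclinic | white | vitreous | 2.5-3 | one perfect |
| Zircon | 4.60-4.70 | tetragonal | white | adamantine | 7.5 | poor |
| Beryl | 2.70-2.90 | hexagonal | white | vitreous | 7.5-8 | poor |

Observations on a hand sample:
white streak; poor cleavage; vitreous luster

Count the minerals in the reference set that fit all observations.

4

White streak — only Anhydrite, Tourmaline, Aragonite, Olivine, Biotite, Zircon, Beryl remain.
Poor cleavage rules out Anhydrite, Biotite.
Vitreous luster excludes Zircon.
Consistent with every observation: Aragonite, Beryl, Olivine, Tourmaline.
That is 4 minerals.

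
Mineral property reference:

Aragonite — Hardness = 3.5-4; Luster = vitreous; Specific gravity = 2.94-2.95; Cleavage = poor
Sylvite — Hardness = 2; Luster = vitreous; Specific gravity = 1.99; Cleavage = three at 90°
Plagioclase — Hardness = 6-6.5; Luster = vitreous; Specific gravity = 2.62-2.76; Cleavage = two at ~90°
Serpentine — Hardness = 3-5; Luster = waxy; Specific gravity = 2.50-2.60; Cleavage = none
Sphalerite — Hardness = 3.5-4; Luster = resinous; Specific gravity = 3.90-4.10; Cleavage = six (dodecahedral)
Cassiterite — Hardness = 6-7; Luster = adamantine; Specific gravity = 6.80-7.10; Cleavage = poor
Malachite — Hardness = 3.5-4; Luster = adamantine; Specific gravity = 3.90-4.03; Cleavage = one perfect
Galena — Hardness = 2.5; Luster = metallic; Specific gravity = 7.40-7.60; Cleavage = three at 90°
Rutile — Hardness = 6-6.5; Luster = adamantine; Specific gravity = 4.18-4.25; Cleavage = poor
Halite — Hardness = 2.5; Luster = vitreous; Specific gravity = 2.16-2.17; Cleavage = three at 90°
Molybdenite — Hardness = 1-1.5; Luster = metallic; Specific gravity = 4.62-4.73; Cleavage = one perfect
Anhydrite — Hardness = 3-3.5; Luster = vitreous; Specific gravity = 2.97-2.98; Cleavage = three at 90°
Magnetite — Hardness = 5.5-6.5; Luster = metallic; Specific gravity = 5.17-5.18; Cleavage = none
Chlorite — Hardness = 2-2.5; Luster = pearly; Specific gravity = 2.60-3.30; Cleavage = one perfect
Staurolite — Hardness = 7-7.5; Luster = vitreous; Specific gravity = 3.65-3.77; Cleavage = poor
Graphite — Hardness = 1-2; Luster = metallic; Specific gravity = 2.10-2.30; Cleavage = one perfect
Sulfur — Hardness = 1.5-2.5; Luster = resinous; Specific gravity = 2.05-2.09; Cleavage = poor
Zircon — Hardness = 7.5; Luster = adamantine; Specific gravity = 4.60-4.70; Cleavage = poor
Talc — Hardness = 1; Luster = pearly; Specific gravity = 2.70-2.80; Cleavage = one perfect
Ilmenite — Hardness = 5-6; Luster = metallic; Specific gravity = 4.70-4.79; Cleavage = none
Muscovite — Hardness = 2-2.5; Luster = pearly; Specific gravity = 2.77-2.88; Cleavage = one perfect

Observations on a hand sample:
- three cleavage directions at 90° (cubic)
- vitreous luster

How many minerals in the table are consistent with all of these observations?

3

Three cleavage directions at 90° (cubic): Sylvite, Galena, Halite, Anhydrite remain.
Vitreous luster rules out Galena.
Consistent with every observation: Anhydrite, Halite, Sylvite.
That is 3 minerals.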